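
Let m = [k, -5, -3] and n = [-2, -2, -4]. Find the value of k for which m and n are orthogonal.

11

m · n = k·(-2) + (-5)·(-2) + (-3)·(-4) = 22 - 2k
Set equal to 0: -2k = -22, so k = 11.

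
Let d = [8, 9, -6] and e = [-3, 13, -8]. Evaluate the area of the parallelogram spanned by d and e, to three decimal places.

154.664

i: 9·(-8) - (-6)·13 = -72 - (-78) = 6
j: (-6)·(-3) - 8·(-8) = 18 - (-64) = 82
k: 8·13 - 9·(-3) = 104 - (-27) = 131
d × e = (6, 82, 131)
|d × e| = √(6² + 82² + 131²) = √23921 ≈ 154.6642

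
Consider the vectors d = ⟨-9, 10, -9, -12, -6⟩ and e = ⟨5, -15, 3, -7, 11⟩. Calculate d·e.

d · e = (-9)·5 + 10·(-15) + (-9)·3 + (-12)·(-7) + (-6)·11 = -45 - 150 - 27 + 84 - 66 = -204

-204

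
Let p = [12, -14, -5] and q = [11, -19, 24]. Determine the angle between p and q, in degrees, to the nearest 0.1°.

63.4

p · q = 12·11 + (-14)·(-19) + (-5)·24 = 132 + 266 - 120 = 278
|p|² = 144 + 196 + 25 = 365,  |p| = √365 ≈ 19.104973
|q|² = 121 + 361 + 576 = 1058,  |q| = √1058 ≈ 32.526912
cos θ = 278 / (19.104973 · 32.526912) ≈ 0.44736
θ = arccos(0.44736) ≈ 63.4°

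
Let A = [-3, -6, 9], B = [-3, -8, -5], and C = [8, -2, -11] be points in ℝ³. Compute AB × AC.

(96, -154, 22)

AB = (0, -2, -14)
AC = (11, 4, -20)
i: (-2)·(-20) - (-14)·4 = 40 - (-56) = 96
j: (-14)·11 - 0·(-20) = -154 - 0 = -154
k: 0·4 - (-2)·11 = 0 - (-22) = 22
AB × AC = (96, -154, 22)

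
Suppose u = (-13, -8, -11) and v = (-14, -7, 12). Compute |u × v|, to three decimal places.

i: (-8)·12 - (-11)·(-7) = -96 - 77 = -173
j: (-11)·(-14) - (-13)·12 = 154 - (-156) = 310
k: (-13)·(-7) - (-8)·(-14) = 91 - 112 = -21
u × v = (-173, 310, -21)
|u × v| = √((-173)² + 310² + (-21)²) = √126470 ≈ 355.6262

355.626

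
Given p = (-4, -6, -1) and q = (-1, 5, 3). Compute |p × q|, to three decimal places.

31.843

i: (-6)·3 - (-1)·5 = -18 - (-5) = -13
j: (-1)·(-1) - (-4)·3 = 1 - (-12) = 13
k: (-4)·5 - (-6)·(-1) = -20 - 6 = -26
p × q = (-13, 13, -26)
|p × q| = √((-13)² + 13² + (-26)²) = √1014 ≈ 31.8434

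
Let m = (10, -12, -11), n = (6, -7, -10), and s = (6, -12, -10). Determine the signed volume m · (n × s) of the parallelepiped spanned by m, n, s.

-170

n × s:
i: (-7)·(-10) - (-10)·(-12) = 70 - 120 = -50
j: (-10)·6 - 6·(-10) = -60 - (-60) = 0
k: 6·(-12) - (-7)·6 = -72 - (-42) = -30
n × s = (-50, 0, -30)
m · (n × s) = 10·(-50) + (-12)·0 + (-11)·(-30) = -500 + 0 + 330 = -170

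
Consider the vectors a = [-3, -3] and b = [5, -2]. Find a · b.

-9

a · b = (-3)·5 + (-3)·(-2) = -15 + 6 = -9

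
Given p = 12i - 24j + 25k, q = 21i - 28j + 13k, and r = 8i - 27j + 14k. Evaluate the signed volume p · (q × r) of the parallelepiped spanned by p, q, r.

q × r:
i: (-28)·14 - 13·(-27) = -392 - (-351) = -41
j: 13·8 - 21·14 = 104 - 294 = -190
k: 21·(-27) - (-28)·8 = -567 - (-224) = -343
q × r = (-41, -190, -343)
p · (q × r) = 12·(-41) + (-24)·(-190) + 25·(-343) = -492 + 4560 - 8575 = -4507

-4507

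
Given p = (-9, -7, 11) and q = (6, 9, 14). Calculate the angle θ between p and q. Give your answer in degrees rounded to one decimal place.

p · q = (-9)·6 + (-7)·9 + 11·14 = -54 - 63 + 154 = 37
|p|² = 81 + 49 + 121 = 251,  |p| = √251 ≈ 15.842980
|q|² = 36 + 81 + 196 = 313,  |q| = √313 ≈ 17.691806
cos θ = 37 / (15.842980 · 17.691806) ≈ 0.13201
θ = arccos(0.13201) ≈ 82.4°

82.4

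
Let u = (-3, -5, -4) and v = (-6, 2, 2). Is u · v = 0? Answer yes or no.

yes

u · v = (-3)·(-6) + (-5)·2 + (-4)·2 = 18 - 10 - 8 = 0
Zero, so the vectors are orthogonal.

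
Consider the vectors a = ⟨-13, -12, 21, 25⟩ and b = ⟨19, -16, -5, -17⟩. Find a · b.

-585

a · b = (-13)·19 + (-12)·(-16) + 21·(-5) + 25·(-17) = -247 + 192 - 105 - 425 = -585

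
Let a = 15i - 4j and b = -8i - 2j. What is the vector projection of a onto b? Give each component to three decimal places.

a · b = 15·(-8) + (-4)·(-2) = -120 + 8 = -112
|b|² = 64 + 4 = 68
proj_b a = (-112/68) · (-8, -2) ≈ (13.176, 3.294)

(13.176, 3.294)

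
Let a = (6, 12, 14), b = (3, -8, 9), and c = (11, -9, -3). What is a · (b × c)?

2780

b × c:
i: (-8)·(-3) - 9·(-9) = 24 - (-81) = 105
j: 9·11 - 3·(-3) = 99 - (-9) = 108
k: 3·(-9) - (-8)·11 = -27 - (-88) = 61
b × c = (105, 108, 61)
a · (b × c) = 6·105 + 12·108 + 14·61 = 630 + 1296 + 854 = 2780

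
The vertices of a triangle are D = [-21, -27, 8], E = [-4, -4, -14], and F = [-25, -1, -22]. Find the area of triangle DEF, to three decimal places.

405.180

DE = (17, 23, -22),  DF = (-4, 26, -30)
i: 23·(-30) - (-22)·26 = -690 - (-572) = -118
j: (-22)·(-4) - 17·(-30) = 88 - (-510) = 598
k: 17·26 - 23·(-4) = 442 - (-92) = 534
DE × DF = (-118, 598, 534)
|DE × DF| = √656684 ≈ 810.3604
area = ½ · 810.3604 ≈ 405.180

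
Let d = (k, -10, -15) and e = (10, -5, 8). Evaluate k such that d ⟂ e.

d · e = k·10 + (-10)·(-5) + (-15)·8 = -70 + 10k
Set equal to 0: 10k = 70, so k = 7.

7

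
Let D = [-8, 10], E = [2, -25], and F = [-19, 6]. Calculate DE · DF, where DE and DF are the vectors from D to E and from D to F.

30

DE = E − D = (10, -35)
DF = F − D = (-11, -4)
DE · DF = 10·(-11) + (-35)·(-4) = -110 + 140 = 30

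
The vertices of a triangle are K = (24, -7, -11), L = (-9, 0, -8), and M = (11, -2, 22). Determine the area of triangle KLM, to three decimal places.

537.269

KL = (-33, 7, 3),  KM = (-13, 5, 33)
i: 7·33 - 3·5 = 231 - 15 = 216
j: 3·(-13) - (-33)·33 = -39 - (-1089) = 1050
k: (-33)·5 - 7·(-13) = -165 - (-91) = -74
KL × KM = (216, 1050, -74)
|KL × KM| = √1154632 ≈ 1074.5380
area = ½ · 1074.5380 ≈ 537.269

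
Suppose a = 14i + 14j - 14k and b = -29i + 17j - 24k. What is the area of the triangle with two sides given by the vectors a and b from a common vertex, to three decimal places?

i: 14·(-24) - (-14)·17 = -336 - (-238) = -98
j: (-14)·(-29) - 14·(-24) = 406 - (-336) = 742
k: 14·17 - 14·(-29) = 238 - (-406) = 644
a × b = (-98, 742, 644)
|a × b| = √((-98)² + 742² + 644²) = √974904 ≈ 987.3723
area = ½ · 987.3723 ≈ 493.686

493.686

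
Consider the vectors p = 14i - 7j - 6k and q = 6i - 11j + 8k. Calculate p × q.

i: (-7)·8 - (-6)·(-11) = -56 - 66 = -122
j: (-6)·6 - 14·8 = -36 - 112 = -148
k: 14·(-11) - (-7)·6 = -154 - (-42) = -112
p × q = (-122, -148, -112)

(-122, -148, -112)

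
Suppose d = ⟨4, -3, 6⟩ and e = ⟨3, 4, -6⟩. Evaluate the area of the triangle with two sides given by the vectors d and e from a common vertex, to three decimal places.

i: (-3)·(-6) - 6·4 = 18 - 24 = -6
j: 6·3 - 4·(-6) = 18 - (-24) = 42
k: 4·4 - (-3)·3 = 16 - (-9) = 25
d × e = (-6, 42, 25)
|d × e| = √((-6)² + 42² + 25²) = √2425 ≈ 49.2443
area = ½ · 49.2443 ≈ 24.622

24.622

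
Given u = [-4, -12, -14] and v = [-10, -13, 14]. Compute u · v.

u · v = (-4)·(-10) + (-12)·(-13) + (-14)·14 = 40 + 156 - 196 = 0

0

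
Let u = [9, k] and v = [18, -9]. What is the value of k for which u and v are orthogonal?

u · v = 9·18 + k·(-9) = 162 - 9k
Set equal to 0: -9k = -162, so k = 18.

18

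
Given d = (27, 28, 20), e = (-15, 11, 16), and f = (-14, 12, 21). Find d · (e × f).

e × f:
i: 11·21 - 16·12 = 231 - 192 = 39
j: 16·(-14) - (-15)·21 = -224 - (-315) = 91
k: (-15)·12 - 11·(-14) = -180 - (-154) = -26
e × f = (39, 91, -26)
d · (e × f) = 27·39 + 28·91 + 20·(-26) = 1053 + 2548 - 520 = 3081

3081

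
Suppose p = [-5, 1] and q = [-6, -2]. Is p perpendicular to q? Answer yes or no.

no

p · q = (-5)·(-6) + 1·(-2) = 30 - 2 = 28
Nonzero, so the vectors are not orthogonal.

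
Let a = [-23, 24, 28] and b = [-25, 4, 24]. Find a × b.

i: 24·24 - 28·4 = 576 - 112 = 464
j: 28·(-25) - (-23)·24 = -700 - (-552) = -148
k: (-23)·4 - 24·(-25) = -92 - (-600) = 508
a × b = (464, -148, 508)

(464, -148, 508)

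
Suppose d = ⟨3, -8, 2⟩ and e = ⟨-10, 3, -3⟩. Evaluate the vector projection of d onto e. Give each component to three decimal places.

(5.085, -1.525, 1.525)

d · e = 3·(-10) + (-8)·3 + 2·(-3) = -30 - 24 - 6 = -60
|e|² = 100 + 9 + 9 = 118
proj_e d = (-60/118) · (-10, 3, -3) ≈ (5.085, -1.525, 1.525)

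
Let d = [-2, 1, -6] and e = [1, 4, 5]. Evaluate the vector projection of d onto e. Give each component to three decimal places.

d · e = (-2)·1 + 1·4 + (-6)·5 = -2 + 4 - 30 = -28
|e|² = 1 + 16 + 25 = 42
proj_e d = (-28/42) · (1, 4, 5) ≈ (-0.667, -2.667, -3.333)

(-0.667, -2.667, -3.333)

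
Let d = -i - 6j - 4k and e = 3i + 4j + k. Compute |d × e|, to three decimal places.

i: (-6)·1 - (-4)·4 = -6 - (-16) = 10
j: (-4)·3 - (-1)·1 = -12 - (-1) = -11
k: (-1)·4 - (-6)·3 = -4 - (-18) = 14
d × e = (10, -11, 14)
|d × e| = √(10² + (-11)² + 14²) = √417 ≈ 20.4206

20.421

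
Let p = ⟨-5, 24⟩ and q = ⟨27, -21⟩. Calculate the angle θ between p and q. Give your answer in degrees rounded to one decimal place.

139.6

p · q = (-5)·27 + 24·(-21) = -135 - 504 = -639
|p|² = 25 + 576 = 601,  |p| = √601 ≈ 24.515301
|q|² = 729 + 441 = 1170,  |q| = √1170 ≈ 34.205263
cos θ = -639 / (24.515301 · 34.205263) ≈ -0.76203
θ = arccos(-0.76203) ≈ 139.6°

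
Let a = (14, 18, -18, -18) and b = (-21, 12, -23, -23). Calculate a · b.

750

a · b = 14·(-21) + 18·12 + (-18)·(-23) + (-18)·(-23) = -294 + 216 + 414 + 414 = 750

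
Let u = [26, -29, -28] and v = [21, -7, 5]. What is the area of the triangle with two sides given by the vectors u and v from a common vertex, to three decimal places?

451.147

i: (-29)·5 - (-28)·(-7) = -145 - 196 = -341
j: (-28)·21 - 26·5 = -588 - 130 = -718
k: 26·(-7) - (-29)·21 = -182 - (-609) = 427
u × v = (-341, -718, 427)
|u × v| = √((-341)² + (-718)² + 427²) = √814134 ≈ 902.2937
area = ½ · 902.2937 ≈ 451.147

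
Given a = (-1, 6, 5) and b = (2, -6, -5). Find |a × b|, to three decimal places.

7.810

i: 6·(-5) - 5·(-6) = -30 - (-30) = 0
j: 5·2 - (-1)·(-5) = 10 - 5 = 5
k: (-1)·(-6) - 6·2 = 6 - 12 = -6
a × b = (0, 5, -6)
|a × b| = √(0² + 5² + (-6)²) = √61 ≈ 7.8102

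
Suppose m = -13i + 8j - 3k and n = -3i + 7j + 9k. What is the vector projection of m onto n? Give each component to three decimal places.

(-1.468, 3.424, 4.403)

m · n = (-13)·(-3) + 8·7 + (-3)·9 = 39 + 56 - 27 = 68
|n|² = 9 + 49 + 81 = 139
proj_n m = (68/139) · (-3, 7, 9) ≈ (-1.468, 3.424, 4.403)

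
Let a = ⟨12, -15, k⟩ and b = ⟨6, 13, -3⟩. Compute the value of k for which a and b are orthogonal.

-41

a · b = 12·6 + (-15)·13 + k·(-3) = -123 - 3k
Set equal to 0: -3k = 123, so k = -41.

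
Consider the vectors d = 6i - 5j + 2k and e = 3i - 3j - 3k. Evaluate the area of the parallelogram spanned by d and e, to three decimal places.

32.031

i: (-5)·(-3) - 2·(-3) = 15 - (-6) = 21
j: 2·3 - 6·(-3) = 6 - (-18) = 24
k: 6·(-3) - (-5)·3 = -18 - (-15) = -3
d × e = (21, 24, -3)
|d × e| = √(21² + 24² + (-3)²) = √1026 ≈ 32.0312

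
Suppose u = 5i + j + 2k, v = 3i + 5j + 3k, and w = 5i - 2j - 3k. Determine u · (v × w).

-83

v × w:
i: 5·(-3) - 3·(-2) = -15 - (-6) = -9
j: 3·5 - 3·(-3) = 15 - (-9) = 24
k: 3·(-2) - 5·5 = -6 - 25 = -31
v × w = (-9, 24, -31)
u · (v × w) = 5·(-9) + 1·24 + 2·(-31) = -45 + 24 - 62 = -83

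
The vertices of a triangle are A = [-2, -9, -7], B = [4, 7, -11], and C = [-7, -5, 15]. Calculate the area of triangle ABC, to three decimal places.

199.239

AB = (6, 16, -4),  AC = (-5, 4, 22)
i: 16·22 - (-4)·4 = 352 - (-16) = 368
j: (-4)·(-5) - 6·22 = 20 - 132 = -112
k: 6·4 - 16·(-5) = 24 - (-80) = 104
AB × AC = (368, -112, 104)
|AB × AC| = √158784 ≈ 398.4771
area = ½ · 398.4771 ≈ 199.239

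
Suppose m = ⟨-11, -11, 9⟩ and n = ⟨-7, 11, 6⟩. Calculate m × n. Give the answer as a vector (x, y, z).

(-165, 3, -198)

i: (-11)·6 - 9·11 = -66 - 99 = -165
j: 9·(-7) - (-11)·6 = -63 - (-66) = 3
k: (-11)·11 - (-11)·(-7) = -121 - 77 = -198
m × n = (-165, 3, -198)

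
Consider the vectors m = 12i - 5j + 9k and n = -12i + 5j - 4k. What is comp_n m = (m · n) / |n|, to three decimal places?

-15.072

m · n = 12·(-12) + (-5)·5 + 9·(-4) = -144 - 25 - 36 = -205
|n| = √(144 + 25 + 16) = √185 ≈ 13.6015
comp_n m = -205 / √185 ≈ -15.072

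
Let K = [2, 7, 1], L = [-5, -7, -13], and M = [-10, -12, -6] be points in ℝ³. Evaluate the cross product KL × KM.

(-168, 119, -35)

KL = (-7, -14, -14)
KM = (-12, -19, -7)
i: (-14)·(-7) - (-14)·(-19) = 98 - 266 = -168
j: (-14)·(-12) - (-7)·(-7) = 168 - 49 = 119
k: (-7)·(-19) - (-14)·(-12) = 133 - 168 = -35
KL × KM = (-168, 119, -35)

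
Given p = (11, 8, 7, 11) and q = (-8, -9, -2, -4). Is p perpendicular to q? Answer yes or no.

no

p · q = 11·(-8) + 8·(-9) + 7·(-2) + 11·(-4) = -88 - 72 - 14 - 44 = -218
Nonzero, so the vectors are not orthogonal.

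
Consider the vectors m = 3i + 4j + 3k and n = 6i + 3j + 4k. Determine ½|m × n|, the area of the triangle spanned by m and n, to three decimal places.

8.803

i: 4·4 - 3·3 = 16 - 9 = 7
j: 3·6 - 3·4 = 18 - 12 = 6
k: 3·3 - 4·6 = 9 - 24 = -15
m × n = (7, 6, -15)
|m × n| = √(7² + 6² + (-15)²) = √310 ≈ 17.6068
area = ½ · 17.6068 ≈ 8.803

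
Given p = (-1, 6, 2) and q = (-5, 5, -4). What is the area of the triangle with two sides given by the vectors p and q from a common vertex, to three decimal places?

22.232

i: 6·(-4) - 2·5 = -24 - 10 = -34
j: 2·(-5) - (-1)·(-4) = -10 - 4 = -14
k: (-1)·5 - 6·(-5) = -5 - (-30) = 25
p × q = (-34, -14, 25)
|p × q| = √((-34)² + (-14)² + 25²) = √1977 ≈ 44.4635
area = ½ · 44.4635 ≈ 22.232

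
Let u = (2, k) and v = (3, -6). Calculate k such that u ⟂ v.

1

u · v = 2·3 + k·(-6) = 6 - 6k
Set equal to 0: -6k = -6, so k = 1.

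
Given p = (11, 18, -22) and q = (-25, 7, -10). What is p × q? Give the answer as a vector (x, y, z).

(-26, 660, 527)

i: 18·(-10) - (-22)·7 = -180 - (-154) = -26
j: (-22)·(-25) - 11·(-10) = 550 - (-110) = 660
k: 11·7 - 18·(-25) = 77 - (-450) = 527
p × q = (-26, 660, 527)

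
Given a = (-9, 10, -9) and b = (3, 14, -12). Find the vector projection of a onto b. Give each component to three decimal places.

(1.900, 8.865, -7.599)

a · b = (-9)·3 + 10·14 + (-9)·(-12) = -27 + 140 + 108 = 221
|b|² = 9 + 196 + 144 = 349
proj_b a = (221/349) · (3, 14, -12) ≈ (1.900, 8.865, -7.599)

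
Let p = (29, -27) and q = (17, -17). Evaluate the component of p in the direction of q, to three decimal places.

39.598

p · q = 29·17 + (-27)·(-17) = 493 + 459 = 952
|q| = √(289 + 289) = √578 ≈ 24.0416
comp_q p = 952 / √578 ≈ 39.598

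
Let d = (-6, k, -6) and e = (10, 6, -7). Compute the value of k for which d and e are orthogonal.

3

d · e = (-6)·10 + k·6 + (-6)·(-7) = -18 + 6k
Set equal to 0: 6k = 18, so k = 3.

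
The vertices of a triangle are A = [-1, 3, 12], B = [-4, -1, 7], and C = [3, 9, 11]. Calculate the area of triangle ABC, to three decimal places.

20.549

AB = (-3, -4, -5),  AC = (4, 6, -1)
i: (-4)·(-1) - (-5)·6 = 4 - (-30) = 34
j: (-5)·4 - (-3)·(-1) = -20 - 3 = -23
k: (-3)·6 - (-4)·4 = -18 - (-16) = -2
AB × AC = (34, -23, -2)
|AB × AC| = √1689 ≈ 41.0974
area = ½ · 41.0974 ≈ 20.549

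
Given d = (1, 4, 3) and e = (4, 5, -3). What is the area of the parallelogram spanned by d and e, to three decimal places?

i: 4·(-3) - 3·5 = -12 - 15 = -27
j: 3·4 - 1·(-3) = 12 - (-3) = 15
k: 1·5 - 4·4 = 5 - 16 = -11
d × e = (-27, 15, -11)
|d × e| = √((-27)² + 15² + (-11)²) = √1075 ≈ 32.7872

32.787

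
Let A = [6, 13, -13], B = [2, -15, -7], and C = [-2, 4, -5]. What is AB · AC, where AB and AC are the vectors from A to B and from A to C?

332

AB = B − A = (-4, -28, 6)
AC = C − A = (-8, -9, 8)
AB · AC = (-4)·(-8) + (-28)·(-9) + 6·8 = 32 + 252 + 48 = 332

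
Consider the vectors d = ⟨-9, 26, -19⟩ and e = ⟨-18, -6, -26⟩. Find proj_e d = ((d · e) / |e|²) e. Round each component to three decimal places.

(-8.687, -2.896, -12.548)

d · e = (-9)·(-18) + 26·(-6) + (-19)·(-26) = 162 - 156 + 494 = 500
|e|² = 324 + 36 + 676 = 1036
proj_e d = (500/1036) · (-18, -6, -26) ≈ (-8.687, -2.896, -12.548)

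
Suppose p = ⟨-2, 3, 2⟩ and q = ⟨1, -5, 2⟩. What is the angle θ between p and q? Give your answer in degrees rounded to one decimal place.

p · q = (-2)·1 + 3·(-5) + 2·2 = -2 - 15 + 4 = -13
|p|² = 4 + 9 + 4 = 17,  |p| = √17 ≈ 4.123106
|q|² = 1 + 25 + 4 = 30,  |q| = √30 ≈ 5.477226
cos θ = -13 / (4.123106 · 5.477226) ≈ -0.57565
θ = arccos(-0.57565) ≈ 125.1°

125.1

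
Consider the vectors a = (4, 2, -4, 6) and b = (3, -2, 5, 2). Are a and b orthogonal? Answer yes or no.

a · b = 4·3 + 2·(-2) + (-4)·5 + 6·2 = 12 - 4 - 20 + 12 = 0
Zero, so the vectors are orthogonal.

yes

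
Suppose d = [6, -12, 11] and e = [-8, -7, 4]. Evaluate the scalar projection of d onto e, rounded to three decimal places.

d · e = 6·(-8) + (-12)·(-7) + 11·4 = -48 + 84 + 44 = 80
|e| = √(64 + 49 + 16) = √129 ≈ 11.3578
comp_e d = 80 / √129 ≈ 7.044

7.044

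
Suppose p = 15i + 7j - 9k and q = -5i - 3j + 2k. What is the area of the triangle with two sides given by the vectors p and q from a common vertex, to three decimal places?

i: 7·2 - (-9)·(-3) = 14 - 27 = -13
j: (-9)·(-5) - 15·2 = 45 - 30 = 15
k: 15·(-3) - 7·(-5) = -45 - (-35) = -10
p × q = (-13, 15, -10)
|p × q| = √((-13)² + 15² + (-10)²) = √494 ≈ 22.2261
area = ½ · 22.2261 ≈ 11.113

11.113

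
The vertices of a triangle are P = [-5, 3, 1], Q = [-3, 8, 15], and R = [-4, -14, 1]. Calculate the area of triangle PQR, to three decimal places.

PQ = (2, 5, 14),  PR = (1, -17, 0)
i: 5·0 - 14·(-17) = 0 - (-238) = 238
j: 14·1 - 2·0 = 14 - 0 = 14
k: 2·(-17) - 5·1 = -34 - 5 = -39
PQ × PR = (238, 14, -39)
|PQ × PR| = √58361 ≈ 241.5802
area = ½ · 241.5802 ≈ 120.790

120.790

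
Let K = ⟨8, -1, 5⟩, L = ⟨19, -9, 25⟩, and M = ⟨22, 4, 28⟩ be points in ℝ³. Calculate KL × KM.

(-284, 27, 167)

KL = (11, -8, 20)
KM = (14, 5, 23)
i: (-8)·23 - 20·5 = -184 - 100 = -284
j: 20·14 - 11·23 = 280 - 253 = 27
k: 11·5 - (-8)·14 = 55 - (-112) = 167
KL × KM = (-284, 27, 167)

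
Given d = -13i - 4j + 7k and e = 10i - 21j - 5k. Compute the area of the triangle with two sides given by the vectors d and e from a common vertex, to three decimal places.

i: (-4)·(-5) - 7·(-21) = 20 - (-147) = 167
j: 7·10 - (-13)·(-5) = 70 - 65 = 5
k: (-13)·(-21) - (-4)·10 = 273 - (-40) = 313
d × e = (167, 5, 313)
|d × e| = √(167² + 5² + 313²) = √125883 ≈ 354.7999
area = ½ · 354.7999 ≈ 177.400

177.400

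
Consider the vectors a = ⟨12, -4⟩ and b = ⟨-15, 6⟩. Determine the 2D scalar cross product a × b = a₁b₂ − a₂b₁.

12·6 - (-4)·(-15) = 72 - 60 = 12

12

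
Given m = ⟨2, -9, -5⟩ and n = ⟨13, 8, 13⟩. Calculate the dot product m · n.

m · n = 2·13 + (-9)·8 + (-5)·13 = 26 - 72 - 65 = -111

-111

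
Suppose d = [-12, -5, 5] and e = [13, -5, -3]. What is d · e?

d · e = (-12)·13 + (-5)·(-5) + 5·(-3) = -156 + 25 - 15 = -146

-146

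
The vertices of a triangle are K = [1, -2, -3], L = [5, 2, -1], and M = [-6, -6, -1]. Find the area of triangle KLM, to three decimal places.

14.866

KL = (4, 4, 2),  KM = (-7, -4, 2)
i: 4·2 - 2·(-4) = 8 - (-8) = 16
j: 2·(-7) - 4·2 = -14 - 8 = -22
k: 4·(-4) - 4·(-7) = -16 - (-28) = 12
KL × KM = (16, -22, 12)
|KL × KM| = √884 ≈ 29.7321
area = ½ · 29.7321 ≈ 14.866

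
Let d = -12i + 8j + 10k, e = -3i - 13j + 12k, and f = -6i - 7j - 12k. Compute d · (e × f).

-4314

e × f:
i: (-13)·(-12) - 12·(-7) = 156 - (-84) = 240
j: 12·(-6) - (-3)·(-12) = -72 - 36 = -108
k: (-3)·(-7) - (-13)·(-6) = 21 - 78 = -57
e × f = (240, -108, -57)
d · (e × f) = (-12)·240 + 8·(-108) + 10·(-57) = -2880 - 864 - 570 = -4314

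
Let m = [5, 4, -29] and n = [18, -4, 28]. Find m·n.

-738

m · n = 5·18 + 4·(-4) + (-29)·28 = 90 - 16 - 812 = -738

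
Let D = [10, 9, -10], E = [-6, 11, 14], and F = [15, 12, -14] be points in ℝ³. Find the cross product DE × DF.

(-80, 56, -58)

DE = (-16, 2, 24)
DF = (5, 3, -4)
i: 2·(-4) - 24·3 = -8 - 72 = -80
j: 24·5 - (-16)·(-4) = 120 - 64 = 56
k: (-16)·3 - 2·5 = -48 - 10 = -58
DE × DF = (-80, 56, -58)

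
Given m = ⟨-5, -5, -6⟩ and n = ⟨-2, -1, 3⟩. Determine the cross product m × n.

(-21, 27, -5)

i: (-5)·3 - (-6)·(-1) = -15 - 6 = -21
j: (-6)·(-2) - (-5)·3 = 12 - (-15) = 27
k: (-5)·(-1) - (-5)·(-2) = 5 - 10 = -5
m × n = (-21, 27, -5)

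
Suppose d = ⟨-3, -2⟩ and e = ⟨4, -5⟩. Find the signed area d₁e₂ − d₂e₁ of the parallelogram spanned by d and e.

23

(-3)·(-5) - (-2)·4 = 15 - (-8) = 23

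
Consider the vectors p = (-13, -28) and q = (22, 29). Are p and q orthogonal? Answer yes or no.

p · q = (-13)·22 + (-28)·29 = -286 - 812 = -1098
Nonzero, so the vectors are not orthogonal.

no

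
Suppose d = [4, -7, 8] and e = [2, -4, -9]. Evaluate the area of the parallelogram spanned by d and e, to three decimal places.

i: (-7)·(-9) - 8·(-4) = 63 - (-32) = 95
j: 8·2 - 4·(-9) = 16 - (-36) = 52
k: 4·(-4) - (-7)·2 = -16 - (-14) = -2
d × e = (95, 52, -2)
|d × e| = √(95² + 52² + (-2)²) = √11733 ≈ 108.3190

108.319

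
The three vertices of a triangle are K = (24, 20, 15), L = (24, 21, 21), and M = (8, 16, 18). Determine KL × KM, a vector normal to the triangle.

KL = (0, 1, 6)
KM = (-16, -4, 3)
i: 1·3 - 6·(-4) = 3 - (-24) = 27
j: 6·(-16) - 0·3 = -96 - 0 = -96
k: 0·(-4) - 1·(-16) = 0 - (-16) = 16
KL × KM = (27, -96, 16)

(27, -96, 16)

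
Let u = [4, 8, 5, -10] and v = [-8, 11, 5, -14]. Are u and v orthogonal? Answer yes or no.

no

u · v = 4·(-8) + 8·11 + 5·5 + (-10)·(-14) = -32 + 88 + 25 + 140 = 221
Nonzero, so the vectors are not orthogonal.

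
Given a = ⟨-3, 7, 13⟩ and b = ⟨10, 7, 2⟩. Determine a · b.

45

a · b = (-3)·10 + 7·7 + 13·2 = -30 + 49 + 26 = 45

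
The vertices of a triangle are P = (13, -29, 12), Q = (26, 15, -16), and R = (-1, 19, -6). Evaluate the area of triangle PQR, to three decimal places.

747.359

PQ = (13, 44, -28),  PR = (-14, 48, -18)
i: 44·(-18) - (-28)·48 = -792 - (-1344) = 552
j: (-28)·(-14) - 13·(-18) = 392 - (-234) = 626
k: 13·48 - 44·(-14) = 624 - (-616) = 1240
PQ × PR = (552, 626, 1240)
|PQ × PR| = √2234180 ≈ 1494.7174
area = ½ · 1494.7174 ≈ 747.359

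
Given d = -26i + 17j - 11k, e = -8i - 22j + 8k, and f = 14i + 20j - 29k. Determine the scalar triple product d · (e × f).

-16096

e × f:
i: (-22)·(-29) - 8·20 = 638 - 160 = 478
j: 8·14 - (-8)·(-29) = 112 - 232 = -120
k: (-8)·20 - (-22)·14 = -160 - (-308) = 148
e × f = (478, -120, 148)
d · (e × f) = (-26)·478 + 17·(-120) + (-11)·148 = -12428 - 2040 - 1628 = -16096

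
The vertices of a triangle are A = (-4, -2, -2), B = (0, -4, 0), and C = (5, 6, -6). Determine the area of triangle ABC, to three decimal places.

AB = (4, -2, 2),  AC = (9, 8, -4)
i: (-2)·(-4) - 2·8 = 8 - 16 = -8
j: 2·9 - 4·(-4) = 18 - (-16) = 34
k: 4·8 - (-2)·9 = 32 - (-18) = 50
AB × AC = (-8, 34, 50)
|AB × AC| = √3720 ≈ 60.9918
area = ½ · 60.9918 ≈ 30.496

30.496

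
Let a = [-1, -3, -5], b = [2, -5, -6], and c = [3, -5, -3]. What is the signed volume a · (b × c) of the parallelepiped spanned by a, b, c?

26

b × c:
i: (-5)·(-3) - (-6)·(-5) = 15 - 30 = -15
j: (-6)·3 - 2·(-3) = -18 - (-6) = -12
k: 2·(-5) - (-5)·3 = -10 - (-15) = 5
b × c = (-15, -12, 5)
a · (b × c) = (-1)·(-15) + (-3)·(-12) + (-5)·5 = 15 + 36 - 25 = 26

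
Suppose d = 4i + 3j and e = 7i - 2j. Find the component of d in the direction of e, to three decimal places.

d · e = 4·7 + 3·(-2) = 28 - 6 = 22
|e| = √(49 + 4) = √53 ≈ 7.2801
comp_e d = 22 / √53 ≈ 3.022

3.022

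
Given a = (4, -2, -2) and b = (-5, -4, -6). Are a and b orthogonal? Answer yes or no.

a · b = 4·(-5) + (-2)·(-4) + (-2)·(-6) = -20 + 8 + 12 = 0
Zero, so the vectors are orthogonal.

yes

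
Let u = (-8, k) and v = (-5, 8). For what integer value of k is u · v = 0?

-5

u · v = (-8)·(-5) + k·8 = 40 + 8k
Set equal to 0: 8k = -40, so k = -5.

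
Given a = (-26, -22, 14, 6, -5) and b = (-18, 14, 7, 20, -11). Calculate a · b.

a · b = (-26)·(-18) + (-22)·14 + 14·7 + 6·20 + (-5)·(-11) = 468 - 308 + 98 + 120 + 55 = 433

433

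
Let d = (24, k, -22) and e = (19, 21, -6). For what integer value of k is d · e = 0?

d · e = 24·19 + k·21 + (-22)·(-6) = 588 + 21k
Set equal to 0: 21k = -588, so k = -28.

-28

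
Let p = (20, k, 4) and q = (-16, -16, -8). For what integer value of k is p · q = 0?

p · q = 20·(-16) + k·(-16) + 4·(-8) = -352 - 16k
Set equal to 0: -16k = 352, so k = -22.

-22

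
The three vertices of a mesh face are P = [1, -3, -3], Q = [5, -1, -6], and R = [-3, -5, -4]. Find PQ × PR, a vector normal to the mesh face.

PQ = (4, 2, -3)
PR = (-4, -2, -1)
i: 2·(-1) - (-3)·(-2) = -2 - 6 = -8
j: (-3)·(-4) - 4·(-1) = 12 - (-4) = 16
k: 4·(-2) - 2·(-4) = -8 - (-8) = 0
PQ × PR = (-8, 16, 0)

(-8, 16, 0)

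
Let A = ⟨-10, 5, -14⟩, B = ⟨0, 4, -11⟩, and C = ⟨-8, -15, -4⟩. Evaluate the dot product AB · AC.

AB = B − A = (10, -1, 3)
AC = C − A = (2, -20, 10)
AB · AC = 10·2 + (-1)·(-20) + 3·10 = 20 + 20 + 30 = 70

70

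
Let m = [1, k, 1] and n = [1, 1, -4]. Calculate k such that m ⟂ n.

m · n = 1·1 + k·1 + 1·(-4) = -3 + 1k
Set equal to 0: 1k = 3, so k = 3.

3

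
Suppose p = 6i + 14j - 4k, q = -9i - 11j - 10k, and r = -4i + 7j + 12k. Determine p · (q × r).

2128

q × r:
i: (-11)·12 - (-10)·7 = -132 - (-70) = -62
j: (-10)·(-4) - (-9)·12 = 40 - (-108) = 148
k: (-9)·7 - (-11)·(-4) = -63 - 44 = -107
q × r = (-62, 148, -107)
p · (q × r) = 6·(-62) + 14·148 + (-4)·(-107) = -372 + 2072 + 428 = 2128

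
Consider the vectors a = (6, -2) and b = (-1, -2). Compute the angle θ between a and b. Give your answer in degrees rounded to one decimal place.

a · b = 6·(-1) + (-2)·(-2) = -6 + 4 = -2
|a|² = 36 + 4 = 40,  |a| = √40 ≈ 6.324555
|b|² = 1 + 4 = 5,  |b| = √5 ≈ 2.236068
cos θ = -2 / (6.324555 · 2.236068) ≈ -0.14142
θ = arccos(-0.14142) ≈ 98.1°

98.1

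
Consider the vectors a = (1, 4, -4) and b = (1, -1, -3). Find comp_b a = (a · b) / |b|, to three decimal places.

2.714

a · b = 1·1 + 4·(-1) + (-4)·(-3) = 1 - 4 + 12 = 9
|b| = √(1 + 1 + 9) = √11 ≈ 3.3166
comp_b a = 9 / √11 ≈ 2.714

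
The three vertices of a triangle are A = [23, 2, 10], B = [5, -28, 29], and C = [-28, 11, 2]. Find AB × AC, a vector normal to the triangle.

AB = (-18, -30, 19)
AC = (-51, 9, -8)
i: (-30)·(-8) - 19·9 = 240 - 171 = 69
j: 19·(-51) - (-18)·(-8) = -969 - 144 = -1113
k: (-18)·9 - (-30)·(-51) = -162 - 1530 = -1692
AB × AC = (69, -1113, -1692)

(69, -1113, -1692)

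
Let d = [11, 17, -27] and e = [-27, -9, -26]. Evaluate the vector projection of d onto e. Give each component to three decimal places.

d · e = 11·(-27) + 17·(-9) + (-27)·(-26) = -297 - 153 + 702 = 252
|e|² = 729 + 81 + 676 = 1486
proj_e d = (252/1486) · (-27, -9, -26) ≈ (-4.579, -1.526, -4.409)

(-4.579, -1.526, -4.409)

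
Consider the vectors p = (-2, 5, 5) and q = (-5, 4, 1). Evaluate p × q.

i: 5·1 - 5·4 = 5 - 20 = -15
j: 5·(-5) - (-2)·1 = -25 - (-2) = -23
k: (-2)·4 - 5·(-5) = -8 - (-25) = 17
p × q = (-15, -23, 17)

(-15, -23, 17)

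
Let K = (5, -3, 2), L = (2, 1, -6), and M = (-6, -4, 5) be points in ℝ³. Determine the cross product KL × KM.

KL = (-3, 4, -8)
KM = (-11, -1, 3)
i: 4·3 - (-8)·(-1) = 12 - 8 = 4
j: (-8)·(-11) - (-3)·3 = 88 - (-9) = 97
k: (-3)·(-1) - 4·(-11) = 3 - (-44) = 47
KL × KM = (4, 97, 47)

(4, 97, 47)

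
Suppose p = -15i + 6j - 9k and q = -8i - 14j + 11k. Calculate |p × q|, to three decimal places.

355.434

i: 6·11 - (-9)·(-14) = 66 - 126 = -60
j: (-9)·(-8) - (-15)·11 = 72 - (-165) = 237
k: (-15)·(-14) - 6·(-8) = 210 - (-48) = 258
p × q = (-60, 237, 258)
|p × q| = √((-60)² + 237² + 258²) = √126333 ≈ 355.4335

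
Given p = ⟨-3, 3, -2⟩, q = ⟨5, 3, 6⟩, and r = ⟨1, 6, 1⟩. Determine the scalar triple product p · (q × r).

48

q × r:
i: 3·1 - 6·6 = 3 - 36 = -33
j: 6·1 - 5·1 = 6 - 5 = 1
k: 5·6 - 3·1 = 30 - 3 = 27
q × r = (-33, 1, 27)
p · (q × r) = (-3)·(-33) + 3·1 + (-2)·27 = 99 + 3 - 54 = 48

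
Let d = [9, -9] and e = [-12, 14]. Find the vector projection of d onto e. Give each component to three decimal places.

d · e = 9·(-12) + (-9)·14 = -108 - 126 = -234
|e|² = 144 + 196 = 340
proj_e d = (-234/340) · (-12, 14) ≈ (8.259, -9.635)

(8.259, -9.635)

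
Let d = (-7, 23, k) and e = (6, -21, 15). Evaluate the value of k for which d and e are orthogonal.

35

d · e = (-7)·6 + 23·(-21) + k·15 = -525 + 15k
Set equal to 0: 15k = 525, so k = 35.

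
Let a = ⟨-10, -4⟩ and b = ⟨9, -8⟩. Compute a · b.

-58

a · b = (-10)·9 + (-4)·(-8) = -90 + 32 = -58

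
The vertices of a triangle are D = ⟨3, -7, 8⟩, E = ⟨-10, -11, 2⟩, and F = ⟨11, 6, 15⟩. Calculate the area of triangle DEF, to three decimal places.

76.023

DE = (-13, -4, -6),  DF = (8, 13, 7)
i: (-4)·7 - (-6)·13 = -28 - (-78) = 50
j: (-6)·8 - (-13)·7 = -48 - (-91) = 43
k: (-13)·13 - (-4)·8 = -169 - (-32) = -137
DE × DF = (50, 43, -137)
|DE × DF| = √23118 ≈ 152.0460
area = ½ · 152.0460 ≈ 76.023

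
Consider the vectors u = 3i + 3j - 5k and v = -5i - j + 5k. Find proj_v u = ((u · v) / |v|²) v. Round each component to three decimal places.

u · v = 3·(-5) + 3·(-1) + (-5)·5 = -15 - 3 - 25 = -43
|v|² = 25 + 1 + 25 = 51
proj_v u = (-43/51) · (-5, -1, 5) ≈ (4.216, 0.843, -4.216)

(4.216, 0.843, -4.216)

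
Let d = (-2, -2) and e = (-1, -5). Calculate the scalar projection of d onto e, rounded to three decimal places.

2.353

d · e = (-2)·(-1) + (-2)·(-5) = 2 + 10 = 12
|e| = √(1 + 25) = √26 ≈ 5.0990
comp_e d = 12 / √26 ≈ 2.353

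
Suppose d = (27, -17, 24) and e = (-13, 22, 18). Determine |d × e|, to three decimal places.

i: (-17)·18 - 24·22 = -306 - 528 = -834
j: 24·(-13) - 27·18 = -312 - 486 = -798
k: 27·22 - (-17)·(-13) = 594 - 221 = 373
d × e = (-834, -798, 373)
|d × e| = √((-834)² + (-798)² + 373²) = √1471489 ≈ 1213.0495

1213.049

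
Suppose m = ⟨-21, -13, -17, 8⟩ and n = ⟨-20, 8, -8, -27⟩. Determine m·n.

236

m · n = (-21)·(-20) + (-13)·8 + (-17)·(-8) + 8·(-27) = 420 - 104 + 136 - 216 = 236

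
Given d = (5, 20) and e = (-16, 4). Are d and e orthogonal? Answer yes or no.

yes

d · e = 5·(-16) + 20·4 = -80 + 80 = 0
Zero, so the vectors are orthogonal.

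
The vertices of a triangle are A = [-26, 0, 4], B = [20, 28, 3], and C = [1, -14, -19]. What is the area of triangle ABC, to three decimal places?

AB = (46, 28, -1),  AC = (27, -14, -23)
i: 28·(-23) - (-1)·(-14) = -644 - 14 = -658
j: (-1)·27 - 46·(-23) = -27 - (-1058) = 1031
k: 46·(-14) - 28·27 = -644 - 756 = -1400
AB × AC = (-658, 1031, -1400)
|AB × AC| = √3455925 ≈ 1859.0118
area = ½ · 1859.0118 ≈ 929.506

929.506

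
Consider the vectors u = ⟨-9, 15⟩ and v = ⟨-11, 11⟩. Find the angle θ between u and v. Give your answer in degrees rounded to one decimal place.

u · v = (-9)·(-11) + 15·11 = 99 + 165 = 264
|u|² = 81 + 225 = 306,  |u| = √306 ≈ 17.492856
|v|² = 121 + 121 = 242,  |v| = √242 ≈ 15.556349
cos θ = 264 / (17.492856 · 15.556349) ≈ 0.97014
θ = arccos(0.97014) ≈ 14.0°

14.0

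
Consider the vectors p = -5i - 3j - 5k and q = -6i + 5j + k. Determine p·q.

10

p · q = (-5)·(-6) + (-3)·5 + (-5)·1 = 30 - 15 - 5 = 10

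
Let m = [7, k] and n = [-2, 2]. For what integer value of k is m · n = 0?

m · n = 7·(-2) + k·2 = -14 + 2k
Set equal to 0: 2k = 14, so k = 7.

7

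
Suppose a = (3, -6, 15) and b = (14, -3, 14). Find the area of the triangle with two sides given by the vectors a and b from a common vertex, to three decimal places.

i: (-6)·14 - 15·(-3) = -84 - (-45) = -39
j: 15·14 - 3·14 = 210 - 42 = 168
k: 3·(-3) - (-6)·14 = -9 - (-84) = 75
a × b = (-39, 168, 75)
|a × b| = √((-39)² + 168² + 75²) = √35370 ≈ 188.0691
area = ½ · 188.0691 ≈ 94.035

94.035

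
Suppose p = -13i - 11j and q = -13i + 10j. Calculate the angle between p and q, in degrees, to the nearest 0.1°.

77.8

p · q = (-13)·(-13) + (-11)·10 = 169 - 110 = 59
|p|² = 169 + 121 = 290,  |p| = √290 ≈ 17.029386
|q|² = 169 + 100 = 269,  |q| = √269 ≈ 16.401219
cos θ = 59 / (17.029386 · 16.401219) ≈ 0.21124
θ = arccos(0.21124) ≈ 77.8°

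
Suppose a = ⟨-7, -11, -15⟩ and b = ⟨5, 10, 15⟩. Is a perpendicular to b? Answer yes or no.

a · b = (-7)·5 + (-11)·10 + (-15)·15 = -35 - 110 - 225 = -370
Nonzero, so the vectors are not orthogonal.

no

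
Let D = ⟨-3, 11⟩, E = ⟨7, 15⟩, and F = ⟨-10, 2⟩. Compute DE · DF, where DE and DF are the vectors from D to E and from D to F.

DE = E − D = (10, 4)
DF = F − D = (-7, -9)
DE · DF = 10·(-7) + 4·(-9) = -70 - 36 = -106

-106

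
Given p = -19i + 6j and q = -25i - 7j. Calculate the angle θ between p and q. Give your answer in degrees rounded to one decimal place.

p · q = (-19)·(-25) + 6·(-7) = 475 - 42 = 433
|p|² = 361 + 36 = 397,  |p| = √397 ≈ 19.924859
|q|² = 625 + 49 = 674,  |q| = √674 ≈ 25.961510
cos θ = 433 / (19.924859 · 25.961510) ≈ 0.83707
θ = arccos(0.83707) ≈ 33.2°

33.2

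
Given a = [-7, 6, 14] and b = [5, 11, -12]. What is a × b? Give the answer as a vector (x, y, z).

i: 6·(-12) - 14·11 = -72 - 154 = -226
j: 14·5 - (-7)·(-12) = 70 - 84 = -14
k: (-7)·11 - 6·5 = -77 - 30 = -107
a × b = (-226, -14, -107)

(-226, -14, -107)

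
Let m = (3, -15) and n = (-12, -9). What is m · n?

99

m · n = 3·(-12) + (-15)·(-9) = -36 + 135 = 99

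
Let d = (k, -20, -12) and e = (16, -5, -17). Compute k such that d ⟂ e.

-19

d · e = k·16 + (-20)·(-5) + (-12)·(-17) = 304 + 16k
Set equal to 0: 16k = -304, so k = -19.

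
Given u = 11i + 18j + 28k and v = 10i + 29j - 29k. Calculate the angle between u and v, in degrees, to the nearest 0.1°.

u · v = 11·10 + 18·29 + 28·(-29) = 110 + 522 - 812 = -180
|u|² = 121 + 324 + 784 = 1229,  |u| = √1229 ≈ 35.057096
|v|² = 100 + 841 + 841 = 1782,  |v| = √1782 ≈ 42.213742
cos θ = -180 / (35.057096 · 42.213742) ≈ -0.12163
θ = arccos(-0.12163) ≈ 97.0°

97.0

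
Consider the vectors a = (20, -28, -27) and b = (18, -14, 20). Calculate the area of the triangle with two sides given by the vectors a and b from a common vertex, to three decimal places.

654.793

i: (-28)·20 - (-27)·(-14) = -560 - 378 = -938
j: (-27)·18 - 20·20 = -486 - 400 = -886
k: 20·(-14) - (-28)·18 = -280 - (-504) = 224
a × b = (-938, -886, 224)
|a × b| = √((-938)² + (-886)² + 224²) = √1715016 ≈ 1309.5862
area = ½ · 1309.5862 ≈ 654.793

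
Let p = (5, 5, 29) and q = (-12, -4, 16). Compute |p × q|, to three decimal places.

472.440

i: 5·16 - 29·(-4) = 80 - (-116) = 196
j: 29·(-12) - 5·16 = -348 - 80 = -428
k: 5·(-4) - 5·(-12) = -20 - (-60) = 40
p × q = (196, -428, 40)
|p × q| = √(196² + (-428)² + 40²) = √223200 ≈ 472.4405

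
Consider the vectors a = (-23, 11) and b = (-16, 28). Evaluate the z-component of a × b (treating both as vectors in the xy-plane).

(-23)·28 - 11·(-16) = -644 - (-176) = -468

-468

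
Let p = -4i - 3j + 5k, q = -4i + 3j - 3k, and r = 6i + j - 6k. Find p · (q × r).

q × r:
i: 3·(-6) - (-3)·1 = -18 - (-3) = -15
j: (-3)·6 - (-4)·(-6) = -18 - 24 = -42
k: (-4)·1 - 3·6 = -4 - 18 = -22
q × r = (-15, -42, -22)
p · (q × r) = (-4)·(-15) + (-3)·(-42) + 5·(-22) = 60 + 126 - 110 = 76

76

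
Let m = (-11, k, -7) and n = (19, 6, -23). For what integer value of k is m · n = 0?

m · n = (-11)·19 + k·6 + (-7)·(-23) = -48 + 6k
Set equal to 0: 6k = 48, so k = 8.

8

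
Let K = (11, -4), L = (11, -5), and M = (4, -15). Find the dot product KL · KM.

KL = L − K = (0, -1)
KM = M − K = (-7, -11)
KL · KM = 0·(-7) + (-1)·(-11) = 0 + 11 = 11

11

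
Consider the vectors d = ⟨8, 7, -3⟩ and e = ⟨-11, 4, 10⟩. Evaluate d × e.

i: 7·10 - (-3)·4 = 70 - (-12) = 82
j: (-3)·(-11) - 8·10 = 33 - 80 = -47
k: 8·4 - 7·(-11) = 32 - (-77) = 109
d × e = (82, -47, 109)

(82, -47, 109)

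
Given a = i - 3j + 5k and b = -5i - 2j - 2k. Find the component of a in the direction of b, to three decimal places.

-1.567

a · b = 1·(-5) + (-3)·(-2) + 5·(-2) = -5 + 6 - 10 = -9
|b| = √(25 + 4 + 4) = √33 ≈ 5.7446
comp_b a = -9 / √33 ≈ -1.567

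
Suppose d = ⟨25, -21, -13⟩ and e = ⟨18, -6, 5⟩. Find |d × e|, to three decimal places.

i: (-21)·5 - (-13)·(-6) = -105 - 78 = -183
j: (-13)·18 - 25·5 = -234 - 125 = -359
k: 25·(-6) - (-21)·18 = -150 - (-378) = 228
d × e = (-183, -359, 228)
|d × e| = √((-183)² + (-359)² + 228²) = √214354 ≈ 462.9838

462.984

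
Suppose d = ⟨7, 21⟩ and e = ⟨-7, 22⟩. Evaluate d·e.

d · e = 7·(-7) + 21·22 = -49 + 462 = 413

413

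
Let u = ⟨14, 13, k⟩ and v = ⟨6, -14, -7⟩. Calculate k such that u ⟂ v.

u · v = 14·6 + 13·(-14) + k·(-7) = -98 - 7k
Set equal to 0: -7k = 98, so k = -14.

-14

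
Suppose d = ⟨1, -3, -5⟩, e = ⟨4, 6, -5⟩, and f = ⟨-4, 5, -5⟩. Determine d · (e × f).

-345

e × f:
i: 6·(-5) - (-5)·5 = -30 - (-25) = -5
j: (-5)·(-4) - 4·(-5) = 20 - (-20) = 40
k: 4·5 - 6·(-4) = 20 - (-24) = 44
e × f = (-5, 40, 44)
d · (e × f) = 1·(-5) + (-3)·40 + (-5)·44 = -5 - 120 - 220 = -345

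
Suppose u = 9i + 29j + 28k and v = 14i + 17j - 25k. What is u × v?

i: 29·(-25) - 28·17 = -725 - 476 = -1201
j: 28·14 - 9·(-25) = 392 - (-225) = 617
k: 9·17 - 29·14 = 153 - 406 = -253
u × v = (-1201, 617, -253)

(-1201, 617, -253)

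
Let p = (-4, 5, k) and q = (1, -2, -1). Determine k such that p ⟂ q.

p · q = (-4)·1 + 5·(-2) + k·(-1) = -14 - 1k
Set equal to 0: -1k = 14, so k = -14.

-14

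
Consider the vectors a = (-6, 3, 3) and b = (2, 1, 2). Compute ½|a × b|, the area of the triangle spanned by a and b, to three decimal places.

10.920

i: 3·2 - 3·1 = 6 - 3 = 3
j: 3·2 - (-6)·2 = 6 - (-12) = 18
k: (-6)·1 - 3·2 = -6 - 6 = -12
a × b = (3, 18, -12)
|a × b| = √(3² + 18² + (-12)²) = √477 ≈ 21.8403
area = ½ · 21.8403 ≈ 10.920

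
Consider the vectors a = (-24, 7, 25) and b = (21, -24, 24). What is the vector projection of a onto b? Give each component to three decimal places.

(-0.949, 1.085, -1.085)

a · b = (-24)·21 + 7·(-24) + 25·24 = -504 - 168 + 600 = -72
|b|² = 441 + 576 + 576 = 1593
proj_b a = (-72/1593) · (21, -24, 24) ≈ (-0.949, 1.085, -1.085)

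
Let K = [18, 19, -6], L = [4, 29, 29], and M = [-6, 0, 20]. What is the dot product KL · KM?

1056

KL = L − K = (-14, 10, 35)
KM = M − K = (-24, -19, 26)
KL · KM = (-14)·(-24) + 10·(-19) + 35·26 = 336 - 190 + 910 = 1056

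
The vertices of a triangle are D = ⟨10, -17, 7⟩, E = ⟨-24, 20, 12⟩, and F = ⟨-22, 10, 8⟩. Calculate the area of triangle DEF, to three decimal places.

155.110

DE = (-34, 37, 5),  DF = (-32, 27, 1)
i: 37·1 - 5·27 = 37 - 135 = -98
j: 5·(-32) - (-34)·1 = -160 - (-34) = -126
k: (-34)·27 - 37·(-32) = -918 - (-1184) = 266
DE × DF = (-98, -126, 266)
|DE × DF| = √96236 ≈ 310.2193
area = ½ · 310.2193 ≈ 155.110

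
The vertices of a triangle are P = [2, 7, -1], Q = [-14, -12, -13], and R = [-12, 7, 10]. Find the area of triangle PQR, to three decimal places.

241.233

PQ = (-16, -19, -12),  PR = (-14, 0, 11)
i: (-19)·11 - (-12)·0 = -209 - 0 = -209
j: (-12)·(-14) - (-16)·11 = 168 - (-176) = 344
k: (-16)·0 - (-19)·(-14) = 0 - 266 = -266
PQ × PR = (-209, 344, -266)
|PQ × PR| = √232773 ≈ 482.4655
area = ½ · 482.4655 ≈ 241.233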